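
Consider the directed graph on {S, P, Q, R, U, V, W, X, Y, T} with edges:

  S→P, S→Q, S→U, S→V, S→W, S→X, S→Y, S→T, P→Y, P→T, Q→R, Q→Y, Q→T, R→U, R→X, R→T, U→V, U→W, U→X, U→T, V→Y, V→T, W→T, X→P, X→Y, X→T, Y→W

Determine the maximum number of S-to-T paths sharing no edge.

7

Assign every edge capacity 1; by Menger, the answer equals the max flow.
Path S→T (+1); total 1.
Path S→P→T (+1); total 2.
Path S→Q→T (+1); total 3.
Path S→U→T (+1); total 4.
Path S→V→T (+1); total 5.
Path S→W→T (+1); total 6.
Path S→X→T (+1); total 7.
No residual S→T path; max flow = 7.
Certifying cut of size 7: {S→P, S→Q, S→T, S→U, S→V, S→X, W→T}.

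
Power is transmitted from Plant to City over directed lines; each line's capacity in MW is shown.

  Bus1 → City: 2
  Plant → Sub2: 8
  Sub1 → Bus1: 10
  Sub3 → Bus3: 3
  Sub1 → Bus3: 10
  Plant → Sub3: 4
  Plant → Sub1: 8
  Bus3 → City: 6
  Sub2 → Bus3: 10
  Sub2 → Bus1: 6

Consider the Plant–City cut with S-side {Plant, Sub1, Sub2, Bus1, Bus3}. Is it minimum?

No — its capacity is 12, but the minimum cut has capacity 8.

Given cut capacity: 4 + 2 + 6 = 12.
Augment Plant→Sub3→Bus3→City: bottleneck 3, flow now 3.
Augment Plant→Sub1→Bus1→City: bottleneck 2, flow now 5.
Augment Plant→Sub1→Bus3→City: bottleneck 3, flow now 8.
No augmenting path remains; maximum flow = 8.
In the residual graph, reachable from Plant: {Plant, Sub3, Sub1, Sub2, Bus1, Bus3}.
Min-cut edges: Bus1→City (2), Bus3→City (6); capacity 2 + 6 = 8.
Cut capacity 12 exceeds the max flow 8, so it is not minimum.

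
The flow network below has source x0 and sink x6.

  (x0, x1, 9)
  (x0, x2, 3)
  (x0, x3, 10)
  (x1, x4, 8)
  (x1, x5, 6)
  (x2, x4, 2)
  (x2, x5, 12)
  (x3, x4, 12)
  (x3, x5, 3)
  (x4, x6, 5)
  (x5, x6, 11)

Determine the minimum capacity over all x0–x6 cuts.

16

Augment x0→x1→x4→x6: bottleneck 5, flow now 5.
Augment x0→x1→x5→x6: bottleneck 4, flow now 9.
Augment x0→x2→x5→x6: bottleneck 3, flow now 12.
Augment x0→x3→x5→x6: bottleneck 3, flow now 15.
Augment x0→x3→x4→x1→x5→x6: bottleneck 1, flow now 16. (uses reverse residual edge)
No augmenting path remains; maximum flow = 16.
By max-flow min-cut, the minimum cut capacity equals the max flow.
In the residual graph, reachable from x0: {x0, x1, x2, x3, x4, x5}.
Min-cut edges: x4→x6 (5), x5→x6 (11); capacity 5 + 11 = 16.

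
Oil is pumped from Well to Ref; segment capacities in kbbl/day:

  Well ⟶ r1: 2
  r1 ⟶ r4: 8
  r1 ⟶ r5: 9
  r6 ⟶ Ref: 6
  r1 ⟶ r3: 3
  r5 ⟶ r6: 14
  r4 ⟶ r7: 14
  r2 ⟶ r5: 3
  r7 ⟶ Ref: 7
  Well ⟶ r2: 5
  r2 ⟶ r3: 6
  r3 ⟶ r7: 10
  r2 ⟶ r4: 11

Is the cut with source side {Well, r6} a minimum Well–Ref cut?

Given cut capacity: 2 + 5 + 6 = 13.
Augment Well→r1→r3→r7→Ref: bottleneck 2, flow now 2.
Augment Well→r2→r3→r7→Ref: bottleneck 5, flow now 7.
No augmenting path remains; maximum flow = 7.
In the residual graph, reachable from Well: {Well}.
Min-cut edges: Well→r1 (2), Well→r2 (5); capacity 2 + 5 = 7.
Cut capacity 13 exceeds the max flow 7, so it is not minimum.

No — its capacity is 13, but the minimum cut has capacity 7.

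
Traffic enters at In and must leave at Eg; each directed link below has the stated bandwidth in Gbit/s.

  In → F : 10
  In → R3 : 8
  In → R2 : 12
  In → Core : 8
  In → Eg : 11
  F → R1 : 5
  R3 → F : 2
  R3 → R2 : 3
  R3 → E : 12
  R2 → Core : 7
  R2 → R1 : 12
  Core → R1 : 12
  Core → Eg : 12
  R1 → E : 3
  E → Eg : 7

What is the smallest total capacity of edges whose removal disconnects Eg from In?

30

Augment In→Eg: bottleneck 11, flow now 11.
Augment In→Core→Eg: bottleneck 8, flow now 19.
Augment In→R3→E→Eg: bottleneck 7, flow now 26.
Augment In→R2→Core→Eg: bottleneck 4, flow now 30.
No augmenting path remains; maximum flow = 30.
By max-flow min-cut, the minimum cut capacity equals the max flow.
In the residual graph, reachable from In: {In, F, R3, R2, Core, R1, E}.
Min-cut edges: In→Eg (11), Core→Eg (12), E→Eg (7); capacity 11 + 12 + 7 = 30.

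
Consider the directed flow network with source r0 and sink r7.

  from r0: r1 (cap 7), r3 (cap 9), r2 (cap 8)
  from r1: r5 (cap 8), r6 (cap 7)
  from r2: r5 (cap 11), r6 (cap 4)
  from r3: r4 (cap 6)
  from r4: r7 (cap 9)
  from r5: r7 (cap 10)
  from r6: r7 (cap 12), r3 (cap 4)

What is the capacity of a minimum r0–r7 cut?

Augment r0→r1→r5→r7: bottleneck 7, flow now 7.
Augment r0→r2→r5→r7: bottleneck 3, flow now 10.
Augment r0→r2→r6→r7: bottleneck 4, flow now 14.
Augment r0→r3→r4→r7: bottleneck 6, flow now 20.
Augment r0→r2→r5→r1→r6→r7: bottleneck 1, flow now 21. (uses reverse residual edge)
No augmenting path remains; maximum flow = 21.
By max-flow min-cut, the minimum cut capacity equals the max flow.
In the residual graph, reachable from r0: {r0, r3}.
Min-cut edges: r0→r1 (7), r0→r2 (8), r3→r4 (6); capacity 7 + 8 + 6 = 21.

21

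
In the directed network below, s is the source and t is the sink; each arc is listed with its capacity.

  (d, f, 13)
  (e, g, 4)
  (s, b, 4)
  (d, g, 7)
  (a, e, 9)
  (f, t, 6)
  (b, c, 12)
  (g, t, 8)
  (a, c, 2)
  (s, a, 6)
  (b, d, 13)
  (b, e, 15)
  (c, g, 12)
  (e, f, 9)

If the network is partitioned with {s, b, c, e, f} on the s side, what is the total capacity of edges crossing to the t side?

Edges leaving {s, b, c, e, f}: s→a (6), b→d (13), c→g (12), e→g (4), f→t (6).
Cut capacity = 6 + 13 + 12 + 4 + 6 = 41.

41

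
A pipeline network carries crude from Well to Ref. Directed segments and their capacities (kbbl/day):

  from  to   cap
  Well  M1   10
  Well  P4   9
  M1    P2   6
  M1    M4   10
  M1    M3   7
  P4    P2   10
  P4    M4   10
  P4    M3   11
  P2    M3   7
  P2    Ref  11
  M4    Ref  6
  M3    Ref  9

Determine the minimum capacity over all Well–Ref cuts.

Augment Well→M1→P2→Ref: bottleneck 6, flow now 6.
Augment Well→M1→M4→Ref: bottleneck 4, flow now 10.
Augment Well→P4→P2→Ref: bottleneck 5, flow now 15.
Augment Well→P4→M4→Ref: bottleneck 2, flow now 17.
Augment Well→P4→M3→Ref: bottleneck 2, flow now 19.
No augmenting path remains; maximum flow = 19.
By max-flow min-cut, the minimum cut capacity equals the max flow.
In the residual graph, reachable from Well: {Well}.
Min-cut edges: Well→M1 (10), Well→P4 (9); capacity 10 + 9 = 19.

19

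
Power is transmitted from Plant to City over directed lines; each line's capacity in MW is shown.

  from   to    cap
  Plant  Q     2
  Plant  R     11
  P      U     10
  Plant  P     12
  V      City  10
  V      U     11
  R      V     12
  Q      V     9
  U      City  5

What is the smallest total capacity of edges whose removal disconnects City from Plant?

15

Augment Plant→P→U→City: bottleneck 5, flow now 5.
Augment Plant→Q→V→City: bottleneck 2, flow now 7.
Augment Plant→R→V→City: bottleneck 8, flow now 15.
No augmenting path remains; maximum flow = 15.
By max-flow min-cut, the minimum cut capacity equals the max flow.
In the residual graph, reachable from Plant: {Plant, P, Q, R, U, V}.
Min-cut edges: U→City (5), V→City (10); capacity 5 + 10 = 15.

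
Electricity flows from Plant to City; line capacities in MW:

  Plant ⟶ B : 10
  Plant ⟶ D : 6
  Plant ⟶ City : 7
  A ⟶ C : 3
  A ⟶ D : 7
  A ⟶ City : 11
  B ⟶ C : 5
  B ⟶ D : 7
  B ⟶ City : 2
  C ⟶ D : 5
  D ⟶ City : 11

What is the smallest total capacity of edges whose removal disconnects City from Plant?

Augment Plant→City: bottleneck 7, flow now 7.
Augment Plant→B→City: bottleneck 2, flow now 9.
Augment Plant→D→City: bottleneck 6, flow now 15.
Augment Plant→B→D→City: bottleneck 5, flow now 20.
No augmenting path remains; maximum flow = 20.
By max-flow min-cut, the minimum cut capacity equals the max flow.
In the residual graph, reachable from Plant: {Plant, B, C, D}.
Min-cut edges: Plant→City (7), B→City (2), D→City (11); capacity 7 + 2 + 11 = 20.

20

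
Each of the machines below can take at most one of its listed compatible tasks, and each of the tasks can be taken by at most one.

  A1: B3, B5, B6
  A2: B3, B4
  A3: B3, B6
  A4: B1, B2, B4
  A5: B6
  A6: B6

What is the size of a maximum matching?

5

Unit-capacity flow: source→left, listed edges, right→sink; max matching = max flow.
Augmenting path A1→B3 (+1); matched 1.
Augmenting path A2→B4 (+1); matched 2.
Augmenting path A3→B6 (+1); matched 3.
Augmenting path A4→B1 (+1); matched 4.
Augmenting path A5→B6→A3→B3→A1→B5 (+1); matched 5.
No augmenting path remains; maximum matching = 5.
König certificate: {A1, A2, A3, A4, B6} is a vertex cover of size 5 (every listed pair touches it), so no matching can be larger.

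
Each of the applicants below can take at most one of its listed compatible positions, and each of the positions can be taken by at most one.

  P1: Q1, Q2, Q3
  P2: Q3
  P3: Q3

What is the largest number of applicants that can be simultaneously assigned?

Unit-capacity flow: source→left, listed edges, right→sink; max matching = max flow.
Augmenting path P1→Q1 (+1); matched 1.
Augmenting path P2→Q3 (+1); matched 2.
No augmenting path remains; maximum matching = 2.
König certificate: {P1, Q3} is a vertex cover of size 2 (every listed pair touches it), so no matching can be larger.

2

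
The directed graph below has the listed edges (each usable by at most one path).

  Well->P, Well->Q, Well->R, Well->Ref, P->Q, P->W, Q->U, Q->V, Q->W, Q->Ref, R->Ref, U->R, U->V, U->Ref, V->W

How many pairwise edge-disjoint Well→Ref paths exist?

Assign every edge capacity 1; by Menger, the answer equals the max flow.
Path Well→Ref (+1); total 1.
Path Well→Q→Ref (+1); total 2.
Path Well→R→Ref (+1); total 3.
Path Well→P→Q→U→Ref (+1); total 4.
No residual Well→Ref path; max flow = 4.
Certifying cut of size 4: {Well→P, Well→Q, Well→R, Well→Ref}.

4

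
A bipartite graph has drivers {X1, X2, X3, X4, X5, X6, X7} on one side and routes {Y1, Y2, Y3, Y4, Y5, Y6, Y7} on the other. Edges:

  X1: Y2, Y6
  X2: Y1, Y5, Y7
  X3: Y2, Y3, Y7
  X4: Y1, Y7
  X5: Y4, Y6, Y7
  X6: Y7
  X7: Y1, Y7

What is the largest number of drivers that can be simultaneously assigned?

6

Unit-capacity flow: source→left, listed edges, right→sink; max matching = max flow.
Augmenting path X1→Y2 (+1); matched 1.
Augmenting path X2→Y1 (+1); matched 2.
Augmenting path X3→Y3 (+1); matched 3.
Augmenting path X4→Y7 (+1); matched 4.
Augmenting path X5→Y4 (+1); matched 5.
Augmenting path X7→Y1→X2→Y5 (+1); matched 6.
No augmenting path remains; maximum matching = 6.
König certificate: {X1, X2, X3, X5, Y1, Y7} is a vertex cover of size 6 (every listed pair touches it), so no matching can be larger.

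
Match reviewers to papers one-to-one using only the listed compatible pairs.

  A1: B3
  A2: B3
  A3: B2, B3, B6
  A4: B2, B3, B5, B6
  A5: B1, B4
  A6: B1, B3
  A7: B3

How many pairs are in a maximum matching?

5

Unit-capacity flow: source→left, listed edges, right→sink; max matching = max flow.
Augmenting path A1→B3 (+1); matched 1.
Augmenting path A3→B2 (+1); matched 2.
Augmenting path A4→B5 (+1); matched 3.
Augmenting path A5→B1 (+1); matched 4.
Augmenting path A6→B1→A5→B4 (+1); matched 5.
No augmenting path remains; maximum matching = 5.
König certificate: {A3, A4, A5, A6, B3} is a vertex cover of size 5 (every listed pair touches it), so no matching can be larger.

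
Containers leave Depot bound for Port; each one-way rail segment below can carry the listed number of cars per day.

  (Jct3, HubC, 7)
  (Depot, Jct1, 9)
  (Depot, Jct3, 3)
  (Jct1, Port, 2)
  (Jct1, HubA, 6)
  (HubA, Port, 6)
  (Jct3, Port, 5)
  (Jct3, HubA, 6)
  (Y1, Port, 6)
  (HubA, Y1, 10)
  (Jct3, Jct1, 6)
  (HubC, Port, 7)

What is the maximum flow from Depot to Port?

11

Augment Depot→Jct3→Port: bottleneck 3, flow now 3.
Augment Depot→Jct1→Port: bottleneck 2, flow now 5.
Augment Depot→Jct1→HubA→Port: bottleneck 6, flow now 11.
No augmenting path remains; maximum flow = 11.
In the residual graph, reachable from Depot: {Depot, Jct1}.
Min-cut edges: Depot→Jct3 (3), Jct1→HubA (6), Jct1→Port (2); capacity 3 + 6 + 2 = 11.
This cut is saturated, so no flow can exceed 11.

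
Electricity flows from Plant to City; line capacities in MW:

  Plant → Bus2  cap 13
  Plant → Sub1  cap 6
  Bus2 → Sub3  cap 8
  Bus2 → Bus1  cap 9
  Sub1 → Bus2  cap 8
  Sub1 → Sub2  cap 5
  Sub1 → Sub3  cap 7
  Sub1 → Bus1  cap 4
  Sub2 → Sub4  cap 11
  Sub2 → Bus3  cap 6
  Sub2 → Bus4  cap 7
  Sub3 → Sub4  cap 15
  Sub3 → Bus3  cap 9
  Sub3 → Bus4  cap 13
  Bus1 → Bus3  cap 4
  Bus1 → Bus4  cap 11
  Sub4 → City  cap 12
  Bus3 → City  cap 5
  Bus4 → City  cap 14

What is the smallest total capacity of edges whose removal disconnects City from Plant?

Augment Plant→Bus2→Sub3→Sub4→City: bottleneck 8, flow now 8.
Augment Plant→Bus2→Bus1→Bus3→City: bottleneck 4, flow now 12.
Augment Plant→Bus2→Bus1→Bus4→City: bottleneck 1, flow now 13.
Augment Plant→Sub1→Sub2→Sub4→City: bottleneck 4, flow now 17.
Augment Plant→Sub1→Sub2→Bus3→City: bottleneck 1, flow now 18.
Augment Plant→Sub1→Sub3→Bus4→City: bottleneck 1, flow now 19.
No augmenting path remains; maximum flow = 19.
By max-flow min-cut, the minimum cut capacity equals the max flow.
In the residual graph, reachable from Plant: {Plant}.
Min-cut edges: Plant→Bus2 (13), Plant→Sub1 (6); capacity 13 + 6 = 19.

19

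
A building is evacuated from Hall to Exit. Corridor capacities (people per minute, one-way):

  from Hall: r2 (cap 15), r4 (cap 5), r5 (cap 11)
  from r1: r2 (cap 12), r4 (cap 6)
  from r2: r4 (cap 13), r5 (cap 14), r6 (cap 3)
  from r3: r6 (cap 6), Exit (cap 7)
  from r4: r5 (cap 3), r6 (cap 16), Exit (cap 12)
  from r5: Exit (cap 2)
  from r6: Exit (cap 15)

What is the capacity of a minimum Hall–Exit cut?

Augment Hall→r4→Exit: bottleneck 5, flow now 5.
Augment Hall→r5→Exit: bottleneck 2, flow now 7.
Augment Hall→r2→r4→Exit: bottleneck 7, flow now 14.
Augment Hall→r2→r6→Exit: bottleneck 3, flow now 17.
Augment Hall→r2→r4→r6→Exit: bottleneck 5, flow now 22.
No augmenting path remains; maximum flow = 22.
By max-flow min-cut, the minimum cut capacity equals the max flow.
In the residual graph, reachable from Hall: {Hall, r5}.
Min-cut edges: Hall→r2 (15), Hall→r4 (5), r5→Exit (2); capacity 15 + 5 + 2 = 22.

22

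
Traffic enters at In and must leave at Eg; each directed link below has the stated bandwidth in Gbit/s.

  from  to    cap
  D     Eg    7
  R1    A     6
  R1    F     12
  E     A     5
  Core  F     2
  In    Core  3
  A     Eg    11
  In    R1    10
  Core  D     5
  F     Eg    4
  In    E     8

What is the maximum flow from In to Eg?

18

Augment In→R1→A→Eg: bottleneck 6, flow now 6.
Augment In→R1→F→Eg: bottleneck 4, flow now 10.
Augment In→E→A→Eg: bottleneck 5, flow now 15.
Augment In→Core→D→Eg: bottleneck 3, flow now 18.
No augmenting path remains; maximum flow = 18.
In the residual graph, reachable from In: {In, E}.
Min-cut edges: In→R1 (10), In→Core (3), E→A (5); capacity 10 + 3 + 5 = 18.
This cut is saturated, so no flow can exceed 18.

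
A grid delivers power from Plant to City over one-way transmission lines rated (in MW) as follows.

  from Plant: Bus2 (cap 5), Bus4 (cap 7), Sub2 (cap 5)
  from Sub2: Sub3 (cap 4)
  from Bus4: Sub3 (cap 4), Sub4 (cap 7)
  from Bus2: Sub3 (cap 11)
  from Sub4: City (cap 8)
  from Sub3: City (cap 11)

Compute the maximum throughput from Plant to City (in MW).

Augment Plant→Sub2→Sub3→City: bottleneck 4, flow now 4.
Augment Plant→Bus4→Sub4→City: bottleneck 7, flow now 11.
Augment Plant→Bus2→Sub3→City: bottleneck 5, flow now 16.
No augmenting path remains; maximum flow = 16.
In the residual graph, reachable from Plant: {Plant, Sub2}.
Min-cut edges: Plant→Bus4 (7), Plant→Bus2 (5), Sub2→Sub3 (4); capacity 7 + 5 + 4 = 16.
This cut is saturated, so no flow can exceed 16.

16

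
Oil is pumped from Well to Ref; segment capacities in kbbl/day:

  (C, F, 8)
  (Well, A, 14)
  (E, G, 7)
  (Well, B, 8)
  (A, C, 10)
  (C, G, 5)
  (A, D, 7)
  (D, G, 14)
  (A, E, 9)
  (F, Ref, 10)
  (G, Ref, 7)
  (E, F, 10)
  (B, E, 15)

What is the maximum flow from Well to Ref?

Augment Well→A→C→F→Ref: bottleneck 8, flow now 8.
Augment Well→A→C→G→Ref: bottleneck 2, flow now 10.
Augment Well→A→D→G→Ref: bottleneck 4, flow now 14.
Augment Well→B→E→F→Ref: bottleneck 2, flow now 16.
Augment Well→B→E→G→Ref: bottleneck 1, flow now 17.
No augmenting path remains; maximum flow = 17.
In the residual graph, reachable from Well: {Well, A, B, C, D, E, F, G}.
Min-cut edges: F→Ref (10), G→Ref (7); capacity 10 + 7 = 17.
This cut is saturated, so no flow can exceed 17.

17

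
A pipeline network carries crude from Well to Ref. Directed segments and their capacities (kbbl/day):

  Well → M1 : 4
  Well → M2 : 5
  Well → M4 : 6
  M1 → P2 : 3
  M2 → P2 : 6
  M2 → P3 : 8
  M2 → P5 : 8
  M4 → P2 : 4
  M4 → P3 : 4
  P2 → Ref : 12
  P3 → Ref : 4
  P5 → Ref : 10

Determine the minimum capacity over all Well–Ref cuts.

14

Augment Well→M1→P2→Ref: bottleneck 3, flow now 3.
Augment Well→M2→P2→Ref: bottleneck 5, flow now 8.
Augment Well→M4→P2→Ref: bottleneck 4, flow now 12.
Augment Well→M4→P3→Ref: bottleneck 2, flow now 14.
No augmenting path remains; maximum flow = 14.
By max-flow min-cut, the minimum cut capacity equals the max flow.
In the residual graph, reachable from Well: {Well, M1}.
Min-cut edges: Well→M2 (5), Well→M4 (6), M1→P2 (3); capacity 5 + 6 + 3 = 14.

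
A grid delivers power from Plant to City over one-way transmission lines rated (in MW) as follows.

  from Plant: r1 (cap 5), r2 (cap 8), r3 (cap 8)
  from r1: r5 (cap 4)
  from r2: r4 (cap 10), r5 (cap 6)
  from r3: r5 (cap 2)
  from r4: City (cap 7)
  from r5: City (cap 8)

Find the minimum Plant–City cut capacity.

14

Augment Plant→r1→r5→City: bottleneck 4, flow now 4.
Augment Plant→r2→r4→City: bottleneck 7, flow now 11.
Augment Plant→r2→r5→City: bottleneck 1, flow now 12.
Augment Plant→r3→r5→City: bottleneck 2, flow now 14.
No augmenting path remains; maximum flow = 14.
By max-flow min-cut, the minimum cut capacity equals the max flow.
In the residual graph, reachable from Plant: {Plant, r1, r3}.
Min-cut edges: Plant→r2 (8), r1→r5 (4), r3→r5 (2); capacity 8 + 4 + 2 = 14.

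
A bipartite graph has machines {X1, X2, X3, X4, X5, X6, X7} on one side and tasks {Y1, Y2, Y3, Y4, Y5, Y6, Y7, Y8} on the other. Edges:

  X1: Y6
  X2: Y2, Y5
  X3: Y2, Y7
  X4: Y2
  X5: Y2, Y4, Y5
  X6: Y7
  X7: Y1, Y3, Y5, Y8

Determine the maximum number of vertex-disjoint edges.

Unit-capacity flow: source→left, listed edges, right→sink; max matching = max flow.
Augmenting path X1→Y6 (+1); matched 1.
Augmenting path X2→Y2 (+1); matched 2.
Augmenting path X3→Y7 (+1); matched 3.
Augmenting path X5→Y4 (+1); matched 4.
Augmenting path X7→Y1 (+1); matched 5.
Augmenting path X4→Y2→X2→Y5 (+1); matched 6.
No augmenting path remains; maximum matching = 6.
König certificate: {X1, X2, X5, X7, Y2, Y7} is a vertex cover of size 6 (every listed pair touches it), so no matching can be larger.

6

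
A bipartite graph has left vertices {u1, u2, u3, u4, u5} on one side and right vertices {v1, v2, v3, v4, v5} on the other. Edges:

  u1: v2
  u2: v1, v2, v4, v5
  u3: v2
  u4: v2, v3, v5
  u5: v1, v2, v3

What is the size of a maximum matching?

Unit-capacity flow: source→left, listed edges, right→sink; max matching = max flow.
Augmenting path u1→v2 (+1); matched 1.
Augmenting path u2→v1 (+1); matched 2.
Augmenting path u4→v3 (+1); matched 3.
Augmenting path u5→v1→u2→v4 (+1); matched 4.
No augmenting path remains; maximum matching = 4.
König certificate: {u2, u4, u5, v2} is a vertex cover of size 4 (every listed pair touches it), so no matching can be larger.

4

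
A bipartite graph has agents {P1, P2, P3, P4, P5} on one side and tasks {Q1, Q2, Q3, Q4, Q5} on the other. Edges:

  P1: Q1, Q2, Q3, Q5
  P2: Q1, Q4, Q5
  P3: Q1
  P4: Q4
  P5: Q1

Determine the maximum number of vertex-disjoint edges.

Unit-capacity flow: source→left, listed edges, right→sink; max matching = max flow.
Augmenting path P1→Q1 (+1); matched 1.
Augmenting path P2→Q4 (+1); matched 2.
Augmenting path P3→Q1→P1→Q2 (+1); matched 3.
Augmenting path P4→Q4→P2→Q5 (+1); matched 4.
No augmenting path remains; maximum matching = 4.
König certificate: {P1, P2, P4, Q1} is a vertex cover of size 4 (every listed pair touches it), so no matching can be larger.

4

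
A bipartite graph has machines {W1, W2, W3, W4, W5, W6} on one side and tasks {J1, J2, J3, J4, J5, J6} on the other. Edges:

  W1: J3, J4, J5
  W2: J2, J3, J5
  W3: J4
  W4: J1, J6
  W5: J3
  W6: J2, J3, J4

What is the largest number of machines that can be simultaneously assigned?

5

Unit-capacity flow: source→left, listed edges, right→sink; max matching = max flow.
Augmenting path W1→J3 (+1); matched 1.
Augmenting path W2→J2 (+1); matched 2.
Augmenting path W3→J4 (+1); matched 3.
Augmenting path W4→J1 (+1); matched 4.
Augmenting path W5→J3→W1→J5 (+1); matched 5.
No augmenting path remains; maximum matching = 5.
König certificate: {W4, J2, J3, J4, J5} is a vertex cover of size 5 (every listed pair touches it), so no matching can be larger.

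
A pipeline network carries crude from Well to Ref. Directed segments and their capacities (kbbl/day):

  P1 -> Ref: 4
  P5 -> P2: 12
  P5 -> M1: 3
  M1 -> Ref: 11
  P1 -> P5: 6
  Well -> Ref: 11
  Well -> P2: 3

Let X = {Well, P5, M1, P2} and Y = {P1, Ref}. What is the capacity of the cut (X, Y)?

Edges leaving {Well, P5, M1, P2}: Well→Ref (11), M1→Ref (11).
Cut capacity = 11 + 11 = 22.

22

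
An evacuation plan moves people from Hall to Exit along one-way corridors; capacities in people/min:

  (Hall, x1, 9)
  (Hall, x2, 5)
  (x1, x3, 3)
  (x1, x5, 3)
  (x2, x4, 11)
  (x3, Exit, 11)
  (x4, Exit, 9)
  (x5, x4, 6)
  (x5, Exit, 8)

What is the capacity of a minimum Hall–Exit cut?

Augment Hall→x1→x3→Exit: bottleneck 3, flow now 3.
Augment Hall→x1→x5→Exit: bottleneck 3, flow now 6.
Augment Hall→x2→x4→Exit: bottleneck 5, flow now 11.
No augmenting path remains; maximum flow = 11.
By max-flow min-cut, the minimum cut capacity equals the max flow.
In the residual graph, reachable from Hall: {Hall, x1}.
Min-cut edges: Hall→x2 (5), x1→x3 (3), x1→x5 (3); capacity 5 + 3 + 3 = 11.

11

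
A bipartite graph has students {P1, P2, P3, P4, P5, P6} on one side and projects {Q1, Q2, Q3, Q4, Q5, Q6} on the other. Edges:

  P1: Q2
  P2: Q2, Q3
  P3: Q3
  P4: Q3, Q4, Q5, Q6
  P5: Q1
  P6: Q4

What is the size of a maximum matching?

5

Unit-capacity flow: source→left, listed edges, right→sink; max matching = max flow.
Augmenting path P1→Q2 (+1); matched 1.
Augmenting path P2→Q3 (+1); matched 2.
Augmenting path P4→Q4 (+1); matched 3.
Augmenting path P5→Q1 (+1); matched 4.
Augmenting path P6→Q4→P4→Q5 (+1); matched 5.
No augmenting path remains; maximum matching = 5.
König certificate: {P4, P5, P6, Q2, Q3} is a vertex cover of size 5 (every listed pair touches it), so no matching can be larger.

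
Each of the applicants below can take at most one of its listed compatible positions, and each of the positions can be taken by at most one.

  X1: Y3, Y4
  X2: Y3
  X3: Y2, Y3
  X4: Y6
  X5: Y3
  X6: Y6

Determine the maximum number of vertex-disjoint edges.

4

Unit-capacity flow: source→left, listed edges, right→sink; max matching = max flow.
Augmenting path X1→Y3 (+1); matched 1.
Augmenting path X3→Y2 (+1); matched 2.
Augmenting path X4→Y6 (+1); matched 3.
Augmenting path X2→Y3→X1→Y4 (+1); matched 4.
No augmenting path remains; maximum matching = 4.
König certificate: {X1, X3, Y3, Y6} is a vertex cover of size 4 (every listed pair touches it), so no matching can be larger.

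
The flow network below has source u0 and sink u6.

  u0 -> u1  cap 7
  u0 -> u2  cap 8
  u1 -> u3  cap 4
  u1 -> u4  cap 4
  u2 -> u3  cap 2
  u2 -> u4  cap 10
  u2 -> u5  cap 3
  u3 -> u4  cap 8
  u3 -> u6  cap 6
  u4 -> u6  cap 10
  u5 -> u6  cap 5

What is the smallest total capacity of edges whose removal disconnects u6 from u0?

15

Augment u0→u1→u3→u6: bottleneck 4, flow now 4.
Augment u0→u1→u4→u6: bottleneck 3, flow now 7.
Augment u0→u2→u3→u6: bottleneck 2, flow now 9.
Augment u0→u2→u4→u6: bottleneck 6, flow now 15.
No augmenting path remains; maximum flow = 15.
By max-flow min-cut, the minimum cut capacity equals the max flow.
In the residual graph, reachable from u0: {u0}.
Min-cut edges: u0→u1 (7), u0→u2 (8); capacity 7 + 8 = 15.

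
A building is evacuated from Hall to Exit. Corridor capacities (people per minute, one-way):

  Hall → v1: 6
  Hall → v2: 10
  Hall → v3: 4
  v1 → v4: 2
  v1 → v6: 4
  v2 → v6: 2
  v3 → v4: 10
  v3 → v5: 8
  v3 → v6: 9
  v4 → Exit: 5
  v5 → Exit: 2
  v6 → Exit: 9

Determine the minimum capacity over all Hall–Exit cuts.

12

Augment Hall→v1→v4→Exit: bottleneck 2, flow now 2.
Augment Hall→v1→v6→Exit: bottleneck 4, flow now 6.
Augment Hall→v2→v6→Exit: bottleneck 2, flow now 8.
Augment Hall→v3→v4→Exit: bottleneck 3, flow now 11.
Augment Hall→v3→v5→Exit: bottleneck 1, flow now 12.
No augmenting path remains; maximum flow = 12.
By max-flow min-cut, the minimum cut capacity equals the max flow.
In the residual graph, reachable from Hall: {Hall, v2}.
Min-cut edges: Hall→v1 (6), Hall→v3 (4), v2→v6 (2); capacity 6 + 4 + 2 = 12.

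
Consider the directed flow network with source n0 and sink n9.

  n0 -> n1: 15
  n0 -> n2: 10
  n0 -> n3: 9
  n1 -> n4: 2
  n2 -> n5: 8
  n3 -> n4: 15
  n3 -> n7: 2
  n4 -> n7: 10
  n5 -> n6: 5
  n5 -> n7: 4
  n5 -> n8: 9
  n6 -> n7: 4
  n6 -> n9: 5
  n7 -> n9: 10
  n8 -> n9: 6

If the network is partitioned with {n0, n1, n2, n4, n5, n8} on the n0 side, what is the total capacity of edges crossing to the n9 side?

34

Edges leaving {n0, n1, n2, n4, n5, n8}: n0→n3 (9), n4→n7 (10), n5→n6 (5), n5→n7 (4), n8→n9 (6).
Cut capacity = 9 + 10 + 5 + 4 + 6 = 34.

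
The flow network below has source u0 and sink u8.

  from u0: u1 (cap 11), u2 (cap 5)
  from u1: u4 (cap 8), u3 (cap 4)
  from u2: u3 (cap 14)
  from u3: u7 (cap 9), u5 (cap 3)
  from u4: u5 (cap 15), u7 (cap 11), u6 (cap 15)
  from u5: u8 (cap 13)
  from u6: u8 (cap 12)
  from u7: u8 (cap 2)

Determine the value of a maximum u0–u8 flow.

13

Augment u0→u1→u3→u5→u8: bottleneck 3, flow now 3.
Augment u0→u1→u3→u7→u8: bottleneck 1, flow now 4.
Augment u0→u1→u4→u5→u8: bottleneck 7, flow now 11.
Augment u0→u2→u3→u7→u8: bottleneck 1, flow now 12.
Augment u0→u2→u3→u1→u4→u5→u8: bottleneck 1, flow now 13. (uses reverse residual edge)
No augmenting path remains; maximum flow = 13.
In the residual graph, reachable from u0: {u0, u1, u2, u3, u7}.
Min-cut edges: u1→u4 (8), u3→u5 (3), u7→u8 (2); capacity 8 + 3 + 2 = 13.
This cut is saturated, so no flow can exceed 13.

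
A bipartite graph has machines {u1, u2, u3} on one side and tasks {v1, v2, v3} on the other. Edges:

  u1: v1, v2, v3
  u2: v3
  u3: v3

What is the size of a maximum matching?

2

Unit-capacity flow: source→left, listed edges, right→sink; max matching = max flow.
Augmenting path u1→v1 (+1); matched 1.
Augmenting path u2→v3 (+1); matched 2.
No augmenting path remains; maximum matching = 2.
König certificate: {u1, v3} is a vertex cover of size 2 (every listed pair touches it), so no matching can be larger.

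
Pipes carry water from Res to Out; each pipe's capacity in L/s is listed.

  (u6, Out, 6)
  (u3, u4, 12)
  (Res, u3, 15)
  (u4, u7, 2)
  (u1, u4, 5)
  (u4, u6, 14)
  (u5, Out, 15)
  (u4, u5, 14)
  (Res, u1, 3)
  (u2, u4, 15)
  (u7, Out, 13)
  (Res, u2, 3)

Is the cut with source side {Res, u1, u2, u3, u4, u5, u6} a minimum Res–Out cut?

No — its capacity is 23, but the minimum cut has capacity 18.

Given cut capacity: 2 + 15 + 6 = 23.
Augment Res→u1→u4→u5→Out: bottleneck 3, flow now 3.
Augment Res→u2→u4→u5→Out: bottleneck 3, flow now 6.
Augment Res→u3→u4→u5→Out: bottleneck 8, flow now 14.
Augment Res→u3→u4→u6→Out: bottleneck 4, flow now 18.
No augmenting path remains; maximum flow = 18.
In the residual graph, reachable from Res: {Res, u3}.
Min-cut edges: Res→u1 (3), Res→u2 (3), u3→u4 (12); capacity 3 + 3 + 12 = 18.
Cut capacity 23 exceeds the max flow 18, so it is not minimum.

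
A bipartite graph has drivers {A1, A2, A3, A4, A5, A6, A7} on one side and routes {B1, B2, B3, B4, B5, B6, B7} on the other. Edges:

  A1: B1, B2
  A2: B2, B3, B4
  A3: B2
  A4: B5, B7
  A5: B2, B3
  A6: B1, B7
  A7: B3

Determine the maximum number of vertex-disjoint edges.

Unit-capacity flow: source→left, listed edges, right→sink; max matching = max flow.
Augmenting path A1→B1 (+1); matched 1.
Augmenting path A2→B2 (+1); matched 2.
Augmenting path A4→B5 (+1); matched 3.
Augmenting path A5→B3 (+1); matched 4.
Augmenting path A6→B7 (+1); matched 5.
Augmenting path A3→B2→A2→B4 (+1); matched 6.
No augmenting path remains; maximum matching = 6.
König certificate: {A1, A2, A4, A6, B2, B3} is a vertex cover of size 6 (every listed pair touches it), so no matching can be larger.

6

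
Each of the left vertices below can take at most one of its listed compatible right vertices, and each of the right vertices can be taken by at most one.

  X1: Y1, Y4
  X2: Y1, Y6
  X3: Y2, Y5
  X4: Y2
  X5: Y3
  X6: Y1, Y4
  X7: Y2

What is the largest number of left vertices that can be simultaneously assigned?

6

Unit-capacity flow: source→left, listed edges, right→sink; max matching = max flow.
Augmenting path X1→Y1 (+1); matched 1.
Augmenting path X2→Y6 (+1); matched 2.
Augmenting path X3→Y2 (+1); matched 3.
Augmenting path X5→Y3 (+1); matched 4.
Augmenting path X6→Y4 (+1); matched 5.
Augmenting path X4→Y2→X3→Y5 (+1); matched 6.
No augmenting path remains; maximum matching = 6.
König certificate: {X1, X2, X3, X5, X6, Y2} is a vertex cover of size 6 (every listed pair touches it), so no matching can be larger.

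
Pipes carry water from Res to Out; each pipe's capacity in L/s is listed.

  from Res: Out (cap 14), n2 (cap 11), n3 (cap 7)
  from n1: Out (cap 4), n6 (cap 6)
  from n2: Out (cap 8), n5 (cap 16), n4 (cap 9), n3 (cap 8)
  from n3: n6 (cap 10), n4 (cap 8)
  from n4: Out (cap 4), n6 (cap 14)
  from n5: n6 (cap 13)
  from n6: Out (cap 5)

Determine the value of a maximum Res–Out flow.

Augment Res→Out: bottleneck 14, flow now 14.
Augment Res→n2→Out: bottleneck 8, flow now 22.
Augment Res→n2→n4→Out: bottleneck 3, flow now 25.
Augment Res→n3→n4→Out: bottleneck 1, flow now 26.
Augment Res→n3→n6→Out: bottleneck 5, flow now 31.
No augmenting path remains; maximum flow = 31.
In the residual graph, reachable from Res: {Res, n2, n3, n4, n5, n6}.
Min-cut edges: Res→Out (14), n2→Out (8), n4→Out (4), n6→Out (5); capacity 14 + 8 + 4 + 5 = 31.
This cut is saturated, so no flow can exceed 31.

31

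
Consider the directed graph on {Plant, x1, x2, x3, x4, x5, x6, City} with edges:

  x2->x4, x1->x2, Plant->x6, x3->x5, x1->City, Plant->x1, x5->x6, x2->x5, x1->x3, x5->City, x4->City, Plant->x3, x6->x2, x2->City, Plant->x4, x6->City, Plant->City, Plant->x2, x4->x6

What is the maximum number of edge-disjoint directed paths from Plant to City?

6

Assign every edge capacity 1; by Menger, the answer equals the max flow.
Path Plant→City (+1); total 1.
Path Plant→x1→City (+1); total 2.
Path Plant→x2→City (+1); total 3.
Path Plant→x4→City (+1); total 4.
Path Plant→x6→City (+1); total 5.
Path Plant→x3→x5→City (+1); total 6.
No residual Plant→City path; max flow = 6.
Certifying cut of size 6: {Plant→City, Plant→x1, Plant→x2, Plant→x3, Plant→x4, Plant→x6}.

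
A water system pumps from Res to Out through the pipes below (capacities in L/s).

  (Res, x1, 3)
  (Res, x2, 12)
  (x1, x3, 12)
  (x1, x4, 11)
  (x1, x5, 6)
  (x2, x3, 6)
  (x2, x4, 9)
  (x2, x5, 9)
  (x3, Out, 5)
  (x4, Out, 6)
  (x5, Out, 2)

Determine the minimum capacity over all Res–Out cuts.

13

Augment Res→x1→x3→Out: bottleneck 3, flow now 3.
Augment Res→x2→x3→Out: bottleneck 2, flow now 5.
Augment Res→x2→x4→Out: bottleneck 6, flow now 11.
Augment Res→x2→x5→Out: bottleneck 2, flow now 13.
No augmenting path remains; maximum flow = 13.
By max-flow min-cut, the minimum cut capacity equals the max flow.
In the residual graph, reachable from Res: {Res, x1, x2, x3, x4, x5}.
Min-cut edges: x3→Out (5), x4→Out (6), x5→Out (2); capacity 5 + 6 + 2 = 13.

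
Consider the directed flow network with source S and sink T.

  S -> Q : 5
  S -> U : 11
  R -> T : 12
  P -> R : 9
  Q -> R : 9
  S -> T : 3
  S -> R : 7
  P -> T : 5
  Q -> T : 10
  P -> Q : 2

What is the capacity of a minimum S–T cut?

Augment S→T: bottleneck 3, flow now 3.
Augment S→Q→T: bottleneck 5, flow now 8.
Augment S→R→T: bottleneck 7, flow now 15.
No augmenting path remains; maximum flow = 15.
By max-flow min-cut, the minimum cut capacity equals the max flow.
In the residual graph, reachable from S: {S, U}.
Min-cut edges: S→Q (5), S→R (7), S→T (3); capacity 5 + 7 + 3 = 15.

15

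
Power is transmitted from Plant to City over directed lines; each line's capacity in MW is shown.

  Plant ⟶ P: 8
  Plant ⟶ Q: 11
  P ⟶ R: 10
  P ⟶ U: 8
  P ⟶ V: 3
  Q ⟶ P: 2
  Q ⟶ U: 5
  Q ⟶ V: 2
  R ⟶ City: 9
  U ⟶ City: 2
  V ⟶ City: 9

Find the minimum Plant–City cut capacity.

Augment Plant→P→R→City: bottleneck 8, flow now 8.
Augment Plant→Q→U→City: bottleneck 2, flow now 10.
Augment Plant→Q→V→City: bottleneck 2, flow now 12.
Augment Plant→Q→P→R→City: bottleneck 1, flow now 13.
Augment Plant→Q→P→V→City: bottleneck 1, flow now 14.
No augmenting path remains; maximum flow = 14.
By max-flow min-cut, the minimum cut capacity equals the max flow.
In the residual graph, reachable from Plant: {Plant, Q, U}.
Min-cut edges: Plant→P (8), Q→P (2), Q→V (2), U→City (2); capacity 8 + 2 + 2 + 2 = 14.

14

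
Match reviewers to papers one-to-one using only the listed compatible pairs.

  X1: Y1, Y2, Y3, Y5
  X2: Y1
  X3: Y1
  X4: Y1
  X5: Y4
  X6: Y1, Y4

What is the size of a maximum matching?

3

Unit-capacity flow: source→left, listed edges, right→sink; max matching = max flow.
Augmenting path X1→Y1 (+1); matched 1.
Augmenting path X5→Y4 (+1); matched 2.
Augmenting path X2→Y1→X1→Y2 (+1); matched 3.
No augmenting path remains; maximum matching = 3.
König certificate: {X1, Y1, Y4} is a vertex cover of size 3 (every listed pair touches it), so no matching can be larger.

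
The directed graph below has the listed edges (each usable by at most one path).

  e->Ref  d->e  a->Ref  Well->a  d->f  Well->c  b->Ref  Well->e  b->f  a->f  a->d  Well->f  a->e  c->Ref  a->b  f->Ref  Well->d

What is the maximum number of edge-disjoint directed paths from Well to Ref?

4

Assign every edge capacity 1; by Menger, the answer equals the max flow.
Path Well→a→Ref (+1); total 1.
Path Well→c→Ref (+1); total 2.
Path Well→e→Ref (+1); total 3.
Path Well→f→Ref (+1); total 4.
No residual Well→Ref path; max flow = 4.
Certifying cut of size 4: {Well→a, Well→c, e→Ref, f→Ref}.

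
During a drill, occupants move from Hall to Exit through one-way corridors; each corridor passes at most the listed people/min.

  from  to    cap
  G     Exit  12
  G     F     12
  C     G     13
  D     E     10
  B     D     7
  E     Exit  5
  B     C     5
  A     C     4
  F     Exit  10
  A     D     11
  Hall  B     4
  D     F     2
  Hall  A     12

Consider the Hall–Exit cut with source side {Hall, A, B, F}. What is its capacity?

Edges leaving {Hall, A, B, F}: A→C (4), A→D (11), B→C (5), B→D (7), F→Exit (10).
Cut capacity = 4 + 11 + 5 + 7 + 10 = 37.

37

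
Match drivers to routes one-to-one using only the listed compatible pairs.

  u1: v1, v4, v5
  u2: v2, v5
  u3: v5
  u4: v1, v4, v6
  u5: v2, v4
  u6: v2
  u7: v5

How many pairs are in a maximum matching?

5

Unit-capacity flow: source→left, listed edges, right→sink; max matching = max flow.
Augmenting path u1→v1 (+1); matched 1.
Augmenting path u2→v2 (+1); matched 2.
Augmenting path u3→v5 (+1); matched 3.
Augmenting path u4→v4 (+1); matched 4.
Augmenting path u5→v4→u4→v6 (+1); matched 5.
No augmenting path remains; maximum matching = 5.
König certificate: {u1, u4, u5, v2, v5} is a vertex cover of size 5 (every listed pair touches it), so no matching can be larger.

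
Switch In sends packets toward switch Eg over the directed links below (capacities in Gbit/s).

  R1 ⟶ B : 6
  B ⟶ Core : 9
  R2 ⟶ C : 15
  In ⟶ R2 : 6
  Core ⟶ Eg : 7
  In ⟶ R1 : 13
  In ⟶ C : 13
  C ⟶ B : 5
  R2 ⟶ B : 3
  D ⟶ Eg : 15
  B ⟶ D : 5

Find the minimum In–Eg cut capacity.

12

Augment In→R2→B→Core→Eg: bottleneck 3, flow now 3.
Augment In→R1→B→Core→Eg: bottleneck 4, flow now 7.
Augment In→R1→B→D→Eg: bottleneck 2, flow now 9.
Augment In→C→B→D→Eg: bottleneck 3, flow now 12.
No augmenting path remains; maximum flow = 12.
By max-flow min-cut, the minimum cut capacity equals the max flow.
In the residual graph, reachable from In: {In, R2, R1, C, B, Core}.
Min-cut edges: B→D (5), Core→Eg (7); capacity 5 + 7 = 12.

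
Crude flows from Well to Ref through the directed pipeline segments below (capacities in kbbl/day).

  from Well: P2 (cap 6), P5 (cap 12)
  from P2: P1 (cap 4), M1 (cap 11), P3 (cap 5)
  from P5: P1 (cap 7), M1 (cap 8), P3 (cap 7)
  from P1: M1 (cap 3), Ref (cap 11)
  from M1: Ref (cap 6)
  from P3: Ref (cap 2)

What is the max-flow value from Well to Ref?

18

Augment Well→P2→P1→Ref: bottleneck 4, flow now 4.
Augment Well→P2→M1→Ref: bottleneck 2, flow now 6.
Augment Well→P5→P1→Ref: bottleneck 7, flow now 13.
Augment Well→P5→M1→Ref: bottleneck 4, flow now 17.
Augment Well→P5→P3→Ref: bottleneck 1, flow now 18.
No augmenting path remains; maximum flow = 18.
In the residual graph, reachable from Well: {Well}.
Min-cut edges: Well→P2 (6), Well→P5 (12); capacity 6 + 12 = 18.
This cut is saturated, so no flow can exceed 18.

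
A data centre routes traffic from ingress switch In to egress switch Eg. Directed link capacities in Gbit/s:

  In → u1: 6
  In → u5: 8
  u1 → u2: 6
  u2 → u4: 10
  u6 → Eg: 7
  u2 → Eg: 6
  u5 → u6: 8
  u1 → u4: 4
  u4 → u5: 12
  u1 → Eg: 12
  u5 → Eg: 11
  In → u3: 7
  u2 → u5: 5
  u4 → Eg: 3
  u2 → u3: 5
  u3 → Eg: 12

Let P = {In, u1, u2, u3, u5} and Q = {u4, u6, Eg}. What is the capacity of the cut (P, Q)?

63

Edges leaving {In, u1, u2, u3, u5}: u1→u4 (4), u1→Eg (12), u2→u4 (10), u2→Eg (6), u3→Eg (12), u5→u6 (8), u5→Eg (11).
Cut capacity = 4 + 12 + 10 + 6 + 12 + 8 + 11 = 63.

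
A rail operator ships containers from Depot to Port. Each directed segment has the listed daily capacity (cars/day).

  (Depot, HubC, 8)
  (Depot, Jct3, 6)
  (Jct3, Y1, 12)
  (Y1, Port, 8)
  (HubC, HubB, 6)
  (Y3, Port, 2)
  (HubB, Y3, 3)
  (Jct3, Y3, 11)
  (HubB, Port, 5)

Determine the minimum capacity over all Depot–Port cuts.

12

Augment Depot→Jct3→Y1→Port: bottleneck 6, flow now 6.
Augment Depot→HubC→HubB→Port: bottleneck 5, flow now 11.
Augment Depot→HubC→HubB→Y3→Port: bottleneck 1, flow now 12.
No augmenting path remains; maximum flow = 12.
By max-flow min-cut, the minimum cut capacity equals the max flow.
In the residual graph, reachable from Depot: {Depot, HubC}.
Min-cut edges: Depot→Jct3 (6), HubC→HubB (6); capacity 6 + 6 = 12.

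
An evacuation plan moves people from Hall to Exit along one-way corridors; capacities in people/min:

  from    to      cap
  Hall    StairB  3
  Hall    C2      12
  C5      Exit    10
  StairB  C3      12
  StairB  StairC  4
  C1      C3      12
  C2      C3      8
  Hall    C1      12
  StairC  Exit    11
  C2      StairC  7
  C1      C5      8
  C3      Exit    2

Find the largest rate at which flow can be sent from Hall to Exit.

20

Augment Hall→StairB→C3→Exit: bottleneck 2, flow now 2.
Augment Hall→StairB→StairC→Exit: bottleneck 1, flow now 3.
Augment Hall→C1→C5→Exit: bottleneck 8, flow now 11.
Augment Hall→C2→StairC→Exit: bottleneck 7, flow now 18.
Augment Hall→C1→C3→StairB→StairC→Exit: bottleneck 2, flow now 20. (uses reverse residual edge)
No augmenting path remains; maximum flow = 20.
In the residual graph, reachable from Hall: {Hall, C1, C2, C3}.
Min-cut edges: Hall→StairB (3), C1→C5 (8), C2→StairC (7), C3→Exit (2); capacity 3 + 8 + 7 + 2 = 20.
This cut is saturated, so no flow can exceed 20.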